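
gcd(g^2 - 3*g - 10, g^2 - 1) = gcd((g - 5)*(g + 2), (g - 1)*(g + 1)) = 1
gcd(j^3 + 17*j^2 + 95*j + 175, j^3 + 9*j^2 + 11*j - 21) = j + 7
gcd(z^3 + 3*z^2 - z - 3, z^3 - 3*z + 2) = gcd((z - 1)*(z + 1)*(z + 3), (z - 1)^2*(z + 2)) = z - 1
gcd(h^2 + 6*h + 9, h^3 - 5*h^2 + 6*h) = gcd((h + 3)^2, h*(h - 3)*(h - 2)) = 1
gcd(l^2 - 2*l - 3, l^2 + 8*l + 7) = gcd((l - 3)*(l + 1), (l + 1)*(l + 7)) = l + 1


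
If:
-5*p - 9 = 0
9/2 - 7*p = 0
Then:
No Solution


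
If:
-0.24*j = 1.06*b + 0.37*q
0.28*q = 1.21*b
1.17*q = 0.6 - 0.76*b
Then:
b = 0.10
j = -1.14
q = 0.45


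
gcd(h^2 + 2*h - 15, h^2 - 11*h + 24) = h - 3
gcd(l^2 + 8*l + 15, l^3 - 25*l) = l + 5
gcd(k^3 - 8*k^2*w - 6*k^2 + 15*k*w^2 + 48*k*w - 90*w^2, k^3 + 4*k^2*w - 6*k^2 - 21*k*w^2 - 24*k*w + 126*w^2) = -k^2 + 3*k*w + 6*k - 18*w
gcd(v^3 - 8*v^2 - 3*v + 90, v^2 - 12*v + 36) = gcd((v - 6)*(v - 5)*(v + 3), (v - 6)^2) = v - 6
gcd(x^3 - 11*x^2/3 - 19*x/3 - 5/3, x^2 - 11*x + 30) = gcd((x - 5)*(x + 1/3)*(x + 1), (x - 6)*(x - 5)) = x - 5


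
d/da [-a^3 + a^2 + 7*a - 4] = -3*a^2 + 2*a + 7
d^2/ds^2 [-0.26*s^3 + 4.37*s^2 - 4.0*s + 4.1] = 8.74 - 1.56*s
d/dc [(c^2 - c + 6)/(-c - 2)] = (-c^2 - 4*c + 8)/(c^2 + 4*c + 4)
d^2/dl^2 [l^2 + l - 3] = 2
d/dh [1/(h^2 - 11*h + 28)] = (11 - 2*h)/(h^2 - 11*h + 28)^2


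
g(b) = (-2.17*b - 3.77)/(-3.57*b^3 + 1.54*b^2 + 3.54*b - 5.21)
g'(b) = (-2.17*b - 3.77)*(10.71*b^2 - 3.08*b - 3.54)/(-3.57*b^3 + 1.54*b^2 + 3.54*b - 5.21)^2 - 2.17/(-3.57*b^3 + 1.54*b^2 + 3.54*b - 5.21) = (-15.4938*b^3 - 37.0349*b^2 + 11.6116*b + 24.6515)/(12.7449*b^6 - 10.9956*b^5 - 22.904*b^4 + 48.1026*b^3 - 3.5152*b^2 - 36.8868*b + 27.1441)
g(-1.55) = -0.06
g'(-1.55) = -0.62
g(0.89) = 1.70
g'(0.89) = -0.47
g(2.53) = 0.21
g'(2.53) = -0.22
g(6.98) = 0.02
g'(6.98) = -0.01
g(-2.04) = 0.03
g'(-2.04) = -0.04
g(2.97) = 0.14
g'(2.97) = -0.12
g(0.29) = 1.06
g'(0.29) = 1.43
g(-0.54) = 0.43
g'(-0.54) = 0.27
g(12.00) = 0.01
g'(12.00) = -0.00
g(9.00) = 0.01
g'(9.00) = -0.00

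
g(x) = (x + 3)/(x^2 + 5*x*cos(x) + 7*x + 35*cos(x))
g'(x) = (x + 3)*(5*x*sin(x) - 2*x + 35*sin(x) - 5*cos(x) - 7)/(x^2 + 5*x*cos(x) + 7*x + 35*cos(x))^2 + 1/(x^2 + 5*x*cos(x) + 7*x + 35*cos(x)) = (5*x^2*sin(x) - x^2 + 50*x*sin(x) - 6*x + 105*sin(x) + 20*cos(x) - 21)/((x + 7)^2*(x + 5*cos(x))^2)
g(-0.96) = 0.18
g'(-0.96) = -0.42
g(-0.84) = 0.14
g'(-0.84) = -0.22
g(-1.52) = -0.21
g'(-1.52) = -1.11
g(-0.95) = 0.17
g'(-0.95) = -0.39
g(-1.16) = 0.38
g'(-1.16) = -2.37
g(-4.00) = 0.05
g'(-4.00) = -0.08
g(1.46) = 0.26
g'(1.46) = 0.54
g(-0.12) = 0.09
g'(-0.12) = -0.01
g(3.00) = -0.31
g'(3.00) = -0.07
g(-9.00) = -0.22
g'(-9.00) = -0.12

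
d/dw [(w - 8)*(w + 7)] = 2*w - 1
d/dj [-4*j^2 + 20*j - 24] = 20 - 8*j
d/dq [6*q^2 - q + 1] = 12*q - 1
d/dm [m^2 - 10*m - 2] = 2*m - 10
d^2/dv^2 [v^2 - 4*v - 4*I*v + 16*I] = 2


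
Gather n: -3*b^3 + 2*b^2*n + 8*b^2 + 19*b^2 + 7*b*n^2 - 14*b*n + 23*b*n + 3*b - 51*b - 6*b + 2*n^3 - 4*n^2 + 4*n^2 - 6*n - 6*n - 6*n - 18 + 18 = -3*b^3 + 27*b^2 + 7*b*n^2 - 54*b + 2*n^3 + n*(2*b^2 + 9*b - 18)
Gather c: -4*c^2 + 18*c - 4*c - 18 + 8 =-4*c^2 + 14*c - 10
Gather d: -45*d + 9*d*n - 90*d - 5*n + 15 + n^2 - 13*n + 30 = d*(9*n - 135) + n^2 - 18*n + 45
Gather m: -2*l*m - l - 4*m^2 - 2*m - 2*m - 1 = -l - 4*m^2 + m*(-2*l - 4) - 1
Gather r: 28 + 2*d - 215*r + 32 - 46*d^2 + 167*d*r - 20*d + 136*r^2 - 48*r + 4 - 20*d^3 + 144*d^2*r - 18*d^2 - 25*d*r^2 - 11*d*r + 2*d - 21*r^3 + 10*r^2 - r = -20*d^3 - 64*d^2 - 16*d - 21*r^3 + r^2*(146 - 25*d) + r*(144*d^2 + 156*d - 264) + 64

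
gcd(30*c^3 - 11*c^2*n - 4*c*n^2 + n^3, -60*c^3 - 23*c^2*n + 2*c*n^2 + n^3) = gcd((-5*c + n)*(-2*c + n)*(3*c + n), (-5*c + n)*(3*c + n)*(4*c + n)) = 15*c^2 + 2*c*n - n^2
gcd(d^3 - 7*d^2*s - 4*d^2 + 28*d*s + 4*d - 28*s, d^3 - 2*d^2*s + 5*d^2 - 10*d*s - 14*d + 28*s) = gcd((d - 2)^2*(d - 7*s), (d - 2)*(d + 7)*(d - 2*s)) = d - 2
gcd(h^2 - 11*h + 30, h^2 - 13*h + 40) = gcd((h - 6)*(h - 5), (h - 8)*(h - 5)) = h - 5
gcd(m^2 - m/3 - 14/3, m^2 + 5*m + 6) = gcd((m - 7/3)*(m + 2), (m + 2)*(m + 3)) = m + 2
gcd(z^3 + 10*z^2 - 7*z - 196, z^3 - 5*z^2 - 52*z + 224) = z^2 + 3*z - 28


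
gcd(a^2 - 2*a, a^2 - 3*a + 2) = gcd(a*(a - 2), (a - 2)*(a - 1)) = a - 2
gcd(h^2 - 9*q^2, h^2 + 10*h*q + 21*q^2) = h + 3*q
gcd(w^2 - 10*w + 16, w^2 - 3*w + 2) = w - 2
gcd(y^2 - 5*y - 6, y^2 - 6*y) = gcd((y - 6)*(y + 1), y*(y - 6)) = y - 6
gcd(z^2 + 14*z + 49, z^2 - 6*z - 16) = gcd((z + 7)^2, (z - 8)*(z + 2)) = 1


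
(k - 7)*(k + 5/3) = k^2 - 16*k/3 - 35/3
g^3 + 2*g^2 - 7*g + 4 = (g - 1)^2*(g + 4)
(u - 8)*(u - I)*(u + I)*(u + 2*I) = u^4 - 8*u^3 + 2*I*u^3 + u^2 - 16*I*u^2 - 8*u + 2*I*u - 16*I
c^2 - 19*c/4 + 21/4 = (c - 3)*(c - 7/4)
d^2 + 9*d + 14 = (d + 2)*(d + 7)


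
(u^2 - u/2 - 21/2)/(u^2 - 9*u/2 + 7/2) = (u + 3)/(u - 1)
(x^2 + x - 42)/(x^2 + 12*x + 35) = (x - 6)/(x + 5)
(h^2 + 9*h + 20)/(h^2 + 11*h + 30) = (h + 4)/(h + 6)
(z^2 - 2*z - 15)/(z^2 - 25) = (z + 3)/(z + 5)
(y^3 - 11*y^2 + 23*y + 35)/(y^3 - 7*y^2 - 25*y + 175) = (y + 1)/(y + 5)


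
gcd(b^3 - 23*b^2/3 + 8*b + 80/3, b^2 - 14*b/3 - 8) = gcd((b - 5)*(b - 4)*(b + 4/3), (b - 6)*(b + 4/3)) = b + 4/3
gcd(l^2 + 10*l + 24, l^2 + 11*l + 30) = l + 6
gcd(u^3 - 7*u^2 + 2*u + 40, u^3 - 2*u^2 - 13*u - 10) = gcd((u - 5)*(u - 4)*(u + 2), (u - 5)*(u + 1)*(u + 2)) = u^2 - 3*u - 10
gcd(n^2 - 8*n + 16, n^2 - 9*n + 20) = n - 4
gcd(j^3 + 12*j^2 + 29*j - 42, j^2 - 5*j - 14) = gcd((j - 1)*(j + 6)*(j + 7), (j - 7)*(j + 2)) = 1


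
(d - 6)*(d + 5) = d^2 - d - 30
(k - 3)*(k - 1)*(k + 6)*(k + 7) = k^4 + 9*k^3 - 7*k^2 - 129*k + 126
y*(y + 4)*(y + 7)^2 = y^4 + 18*y^3 + 105*y^2 + 196*y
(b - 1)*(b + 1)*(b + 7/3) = b^3 + 7*b^2/3 - b - 7/3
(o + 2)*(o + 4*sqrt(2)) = o^2 + 2*o + 4*sqrt(2)*o + 8*sqrt(2)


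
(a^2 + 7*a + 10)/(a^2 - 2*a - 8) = (a + 5)/(a - 4)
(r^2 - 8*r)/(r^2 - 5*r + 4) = r*(r - 8)/(r^2 - 5*r + 4)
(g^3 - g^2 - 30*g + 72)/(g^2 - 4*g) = g + 3 - 18/g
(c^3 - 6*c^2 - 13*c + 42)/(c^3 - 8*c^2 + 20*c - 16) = (c^2 - 4*c - 21)/(c^2 - 6*c + 8)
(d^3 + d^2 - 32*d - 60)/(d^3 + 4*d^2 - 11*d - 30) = (d - 6)/(d - 3)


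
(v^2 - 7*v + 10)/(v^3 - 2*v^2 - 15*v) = (v - 2)/(v*(v + 3))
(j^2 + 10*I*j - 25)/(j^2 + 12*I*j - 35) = (j + 5*I)/(j + 7*I)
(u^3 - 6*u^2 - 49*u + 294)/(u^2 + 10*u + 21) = (u^2 - 13*u + 42)/(u + 3)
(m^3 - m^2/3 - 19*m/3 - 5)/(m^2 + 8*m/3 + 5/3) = m - 3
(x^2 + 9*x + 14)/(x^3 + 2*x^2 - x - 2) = (x + 7)/(x^2 - 1)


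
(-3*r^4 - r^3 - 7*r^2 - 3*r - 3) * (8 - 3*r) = 9*r^5 - 21*r^4 + 13*r^3 - 47*r^2 - 15*r - 24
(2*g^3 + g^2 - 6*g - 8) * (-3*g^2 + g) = -6*g^5 - g^4 + 19*g^3 + 18*g^2 - 8*g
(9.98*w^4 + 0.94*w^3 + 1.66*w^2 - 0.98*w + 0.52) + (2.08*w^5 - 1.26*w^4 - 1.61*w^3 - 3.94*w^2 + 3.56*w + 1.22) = 2.08*w^5 + 8.72*w^4 - 0.67*w^3 - 2.28*w^2 + 2.58*w + 1.74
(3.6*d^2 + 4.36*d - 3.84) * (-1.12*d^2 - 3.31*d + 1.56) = -4.032*d^4 - 16.7992*d^3 - 4.5148*d^2 + 19.512*d - 5.9904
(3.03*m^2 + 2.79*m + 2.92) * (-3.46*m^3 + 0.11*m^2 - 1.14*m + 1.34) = -10.4838*m^5 - 9.3201*m^4 - 13.2505*m^3 + 1.2008*m^2 + 0.409800000000001*m + 3.9128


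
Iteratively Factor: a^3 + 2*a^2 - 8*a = (a - 2)*(a^2 + 4*a) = (a - 2)*(a + 4)*(a)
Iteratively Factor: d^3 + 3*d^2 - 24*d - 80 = (d + 4)*(d^2 - d - 20) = (d - 5)*(d + 4)*(d + 4)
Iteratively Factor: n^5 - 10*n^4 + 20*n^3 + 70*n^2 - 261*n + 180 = (n + 3)*(n^4 - 13*n^3 + 59*n^2 - 107*n + 60) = (n - 1)*(n + 3)*(n^3 - 12*n^2 + 47*n - 60) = (n - 4)*(n - 1)*(n + 3)*(n^2 - 8*n + 15) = (n - 4)*(n - 3)*(n - 1)*(n + 3)*(n - 5)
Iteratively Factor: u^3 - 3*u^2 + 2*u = (u - 2)*(u^2 - u) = (u - 2)*(u - 1)*(u)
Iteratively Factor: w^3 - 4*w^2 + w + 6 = (w - 3)*(w^2 - w - 2) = (w - 3)*(w - 2)*(w + 1)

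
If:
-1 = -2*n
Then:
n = 1/2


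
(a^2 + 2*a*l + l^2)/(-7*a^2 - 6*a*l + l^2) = (-a - l)/(7*a - l)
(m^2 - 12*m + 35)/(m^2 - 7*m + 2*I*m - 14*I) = (m - 5)/(m + 2*I)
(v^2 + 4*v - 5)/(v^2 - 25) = (v - 1)/(v - 5)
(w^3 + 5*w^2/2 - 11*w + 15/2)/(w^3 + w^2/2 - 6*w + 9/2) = (w + 5)/(w + 3)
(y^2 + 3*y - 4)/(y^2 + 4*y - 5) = (y + 4)/(y + 5)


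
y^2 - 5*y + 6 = (y - 3)*(y - 2)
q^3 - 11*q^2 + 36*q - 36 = (q - 6)*(q - 3)*(q - 2)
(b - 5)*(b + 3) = b^2 - 2*b - 15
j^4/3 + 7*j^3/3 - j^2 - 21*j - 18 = (j/3 + 1)*(j - 3)*(j + 1)*(j + 6)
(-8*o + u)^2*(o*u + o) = 64*o^3*u + 64*o^3 - 16*o^2*u^2 - 16*o^2*u + o*u^3 + o*u^2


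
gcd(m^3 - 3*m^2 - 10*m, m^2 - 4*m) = m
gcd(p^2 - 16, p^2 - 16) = p^2 - 16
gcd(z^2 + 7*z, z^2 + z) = z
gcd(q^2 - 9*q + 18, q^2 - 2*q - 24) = q - 6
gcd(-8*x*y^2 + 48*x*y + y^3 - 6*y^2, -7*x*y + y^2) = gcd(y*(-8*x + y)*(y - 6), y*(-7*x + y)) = y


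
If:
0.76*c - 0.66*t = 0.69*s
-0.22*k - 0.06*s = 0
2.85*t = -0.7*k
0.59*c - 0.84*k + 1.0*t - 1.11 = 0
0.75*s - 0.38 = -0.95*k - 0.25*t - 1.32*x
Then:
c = 1.24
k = -0.35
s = 1.28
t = 0.09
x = -0.21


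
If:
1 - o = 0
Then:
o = 1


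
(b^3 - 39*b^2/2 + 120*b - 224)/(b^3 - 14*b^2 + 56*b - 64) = (b^2 - 23*b/2 + 28)/(b^2 - 6*b + 8)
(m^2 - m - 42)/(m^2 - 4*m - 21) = (m + 6)/(m + 3)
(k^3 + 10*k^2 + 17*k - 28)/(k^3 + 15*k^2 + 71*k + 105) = (k^2 + 3*k - 4)/(k^2 + 8*k + 15)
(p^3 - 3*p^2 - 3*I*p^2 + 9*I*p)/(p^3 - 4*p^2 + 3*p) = (p - 3*I)/(p - 1)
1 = 1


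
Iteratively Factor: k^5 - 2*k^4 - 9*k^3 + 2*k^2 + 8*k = (k + 2)*(k^4 - 4*k^3 - k^2 + 4*k) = (k - 4)*(k + 2)*(k^3 - k) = k*(k - 4)*(k + 2)*(k^2 - 1) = k*(k - 4)*(k - 1)*(k + 2)*(k + 1)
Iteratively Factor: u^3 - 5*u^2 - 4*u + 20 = (u - 2)*(u^2 - 3*u - 10) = (u - 5)*(u - 2)*(u + 2)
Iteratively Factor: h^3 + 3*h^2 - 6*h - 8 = (h - 2)*(h^2 + 5*h + 4) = (h - 2)*(h + 4)*(h + 1)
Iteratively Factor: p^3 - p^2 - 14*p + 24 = (p - 3)*(p^2 + 2*p - 8) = (p - 3)*(p + 4)*(p - 2)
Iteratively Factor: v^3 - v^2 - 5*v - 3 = (v + 1)*(v^2 - 2*v - 3) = (v + 1)^2*(v - 3)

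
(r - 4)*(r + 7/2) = r^2 - r/2 - 14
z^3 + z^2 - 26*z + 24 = (z - 4)*(z - 1)*(z + 6)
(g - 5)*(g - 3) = g^2 - 8*g + 15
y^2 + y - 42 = (y - 6)*(y + 7)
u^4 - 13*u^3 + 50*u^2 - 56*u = u*(u - 7)*(u - 4)*(u - 2)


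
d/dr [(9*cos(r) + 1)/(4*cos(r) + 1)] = -5*sin(r)/(4*cos(r) + 1)^2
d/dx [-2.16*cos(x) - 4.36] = 2.16*sin(x)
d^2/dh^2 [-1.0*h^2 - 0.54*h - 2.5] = -2.00000000000000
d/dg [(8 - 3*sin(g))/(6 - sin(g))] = -10*cos(g)/(sin(g) - 6)^2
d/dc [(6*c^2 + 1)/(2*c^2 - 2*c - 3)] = 2*(-6*c^2 - 20*c + 1)/(4*c^4 - 8*c^3 - 8*c^2 + 12*c + 9)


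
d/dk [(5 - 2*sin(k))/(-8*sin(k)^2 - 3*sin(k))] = (-16*cos(k) + 80/tan(k) + 15*cos(k)/sin(k)^2)/(8*sin(k) + 3)^2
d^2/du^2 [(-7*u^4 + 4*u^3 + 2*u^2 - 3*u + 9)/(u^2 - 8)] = 2*(-7*u^6 + 168*u^4 + 29*u^3 - 2613*u^2 + 696*u + 200)/(u^6 - 24*u^4 + 192*u^2 - 512)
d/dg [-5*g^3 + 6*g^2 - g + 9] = -15*g^2 + 12*g - 1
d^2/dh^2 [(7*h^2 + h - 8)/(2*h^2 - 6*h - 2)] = (22*h^3 - 3*h^2 + 75*h - 76)/(h^6 - 9*h^5 + 24*h^4 - 9*h^3 - 24*h^2 - 9*h - 1)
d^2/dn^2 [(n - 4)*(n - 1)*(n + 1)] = 6*n - 8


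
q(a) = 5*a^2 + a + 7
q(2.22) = 33.86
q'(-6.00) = -59.00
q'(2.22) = 23.20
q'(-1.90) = -18.00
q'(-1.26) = -11.60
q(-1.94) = 23.88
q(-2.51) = 35.99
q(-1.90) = 23.15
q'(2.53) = 26.30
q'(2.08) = 21.80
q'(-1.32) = -12.20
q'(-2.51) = -24.10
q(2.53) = 41.53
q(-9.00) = 403.00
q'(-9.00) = -89.00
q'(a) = 10*a + 1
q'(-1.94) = -18.40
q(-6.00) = 181.00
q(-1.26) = 13.68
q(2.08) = 30.71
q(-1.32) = 14.39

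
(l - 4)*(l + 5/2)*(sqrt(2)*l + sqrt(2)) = sqrt(2)*l^3 - sqrt(2)*l^2/2 - 23*sqrt(2)*l/2 - 10*sqrt(2)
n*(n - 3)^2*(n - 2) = n^4 - 8*n^3 + 21*n^2 - 18*n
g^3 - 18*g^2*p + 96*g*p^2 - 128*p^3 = (g - 8*p)^2*(g - 2*p)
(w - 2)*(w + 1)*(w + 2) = w^3 + w^2 - 4*w - 4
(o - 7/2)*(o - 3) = o^2 - 13*o/2 + 21/2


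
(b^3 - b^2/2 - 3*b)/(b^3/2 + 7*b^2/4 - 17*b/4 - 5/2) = 2*b*(2*b + 3)/(2*b^2 + 11*b + 5)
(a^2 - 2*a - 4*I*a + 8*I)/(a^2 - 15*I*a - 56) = (-a^2 + 2*a + 4*I*a - 8*I)/(-a^2 + 15*I*a + 56)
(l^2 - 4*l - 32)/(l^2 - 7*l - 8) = (l + 4)/(l + 1)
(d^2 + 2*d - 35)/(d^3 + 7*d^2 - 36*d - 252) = (d - 5)/(d^2 - 36)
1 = 1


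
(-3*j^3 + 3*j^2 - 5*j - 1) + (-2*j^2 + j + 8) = -3*j^3 + j^2 - 4*j + 7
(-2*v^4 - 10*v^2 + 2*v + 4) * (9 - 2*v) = 4*v^5 - 18*v^4 + 20*v^3 - 94*v^2 + 10*v + 36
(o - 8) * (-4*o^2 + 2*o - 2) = -4*o^3 + 34*o^2 - 18*o + 16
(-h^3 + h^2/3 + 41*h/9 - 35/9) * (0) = 0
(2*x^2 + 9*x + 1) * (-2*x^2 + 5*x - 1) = -4*x^4 - 8*x^3 + 41*x^2 - 4*x - 1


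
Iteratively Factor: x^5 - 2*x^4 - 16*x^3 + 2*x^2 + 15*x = (x - 5)*(x^4 + 3*x^3 - x^2 - 3*x) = (x - 5)*(x - 1)*(x^3 + 4*x^2 + 3*x) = x*(x - 5)*(x - 1)*(x^2 + 4*x + 3) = x*(x - 5)*(x - 1)*(x + 1)*(x + 3)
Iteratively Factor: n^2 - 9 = (n + 3)*(n - 3)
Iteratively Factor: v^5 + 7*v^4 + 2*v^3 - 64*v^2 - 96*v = (v + 4)*(v^4 + 3*v^3 - 10*v^2 - 24*v) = (v + 4)^2*(v^3 - v^2 - 6*v) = (v - 3)*(v + 4)^2*(v^2 + 2*v) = v*(v - 3)*(v + 4)^2*(v + 2)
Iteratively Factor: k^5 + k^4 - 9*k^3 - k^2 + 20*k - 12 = (k + 3)*(k^4 - 2*k^3 - 3*k^2 + 8*k - 4) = (k - 2)*(k + 3)*(k^3 - 3*k + 2) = (k - 2)*(k + 2)*(k + 3)*(k^2 - 2*k + 1) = (k - 2)*(k - 1)*(k + 2)*(k + 3)*(k - 1)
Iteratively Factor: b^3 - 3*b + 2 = (b - 1)*(b^2 + b - 2) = (b - 1)*(b + 2)*(b - 1)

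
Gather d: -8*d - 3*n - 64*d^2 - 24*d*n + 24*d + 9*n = -64*d^2 + d*(16 - 24*n) + 6*n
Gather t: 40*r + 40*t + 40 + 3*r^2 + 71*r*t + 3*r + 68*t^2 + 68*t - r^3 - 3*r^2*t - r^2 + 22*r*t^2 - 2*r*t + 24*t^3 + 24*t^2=-r^3 + 2*r^2 + 43*r + 24*t^3 + t^2*(22*r + 92) + t*(-3*r^2 + 69*r + 108) + 40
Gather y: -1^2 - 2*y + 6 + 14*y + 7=12*y + 12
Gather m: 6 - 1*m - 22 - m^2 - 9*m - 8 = -m^2 - 10*m - 24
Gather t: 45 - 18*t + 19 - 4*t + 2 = 66 - 22*t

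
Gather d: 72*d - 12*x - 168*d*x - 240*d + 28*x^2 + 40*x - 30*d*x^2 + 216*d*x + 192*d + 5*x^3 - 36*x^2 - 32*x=d*(-30*x^2 + 48*x + 24) + 5*x^3 - 8*x^2 - 4*x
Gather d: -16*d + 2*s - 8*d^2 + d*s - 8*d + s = -8*d^2 + d*(s - 24) + 3*s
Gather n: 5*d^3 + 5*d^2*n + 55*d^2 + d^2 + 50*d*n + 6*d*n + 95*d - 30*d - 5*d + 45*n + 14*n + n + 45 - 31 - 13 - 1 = 5*d^3 + 56*d^2 + 60*d + n*(5*d^2 + 56*d + 60)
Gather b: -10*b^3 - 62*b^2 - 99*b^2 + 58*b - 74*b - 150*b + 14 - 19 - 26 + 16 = -10*b^3 - 161*b^2 - 166*b - 15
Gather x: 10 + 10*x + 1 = 10*x + 11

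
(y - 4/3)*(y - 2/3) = y^2 - 2*y + 8/9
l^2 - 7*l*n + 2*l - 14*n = (l + 2)*(l - 7*n)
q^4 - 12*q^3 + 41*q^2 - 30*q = q*(q - 6)*(q - 5)*(q - 1)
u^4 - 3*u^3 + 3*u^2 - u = u*(u - 1)^3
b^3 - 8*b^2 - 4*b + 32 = (b - 8)*(b - 2)*(b + 2)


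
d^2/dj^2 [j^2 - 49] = 2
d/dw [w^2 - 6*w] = 2*w - 6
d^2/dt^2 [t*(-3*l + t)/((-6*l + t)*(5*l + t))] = 4*l*(495*l^3 - 135*l^2*t + 45*l*t^2 - t^3)/(-27000*l^6 - 2700*l^5*t + 2610*l^4*t^2 + 179*l^3*t^3 - 87*l^2*t^4 - 3*l*t^5 + t^6)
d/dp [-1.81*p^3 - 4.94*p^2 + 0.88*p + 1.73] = -5.43*p^2 - 9.88*p + 0.88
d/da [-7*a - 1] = -7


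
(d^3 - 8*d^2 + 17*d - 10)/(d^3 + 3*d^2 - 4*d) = (d^2 - 7*d + 10)/(d*(d + 4))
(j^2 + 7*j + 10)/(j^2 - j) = (j^2 + 7*j + 10)/(j*(j - 1))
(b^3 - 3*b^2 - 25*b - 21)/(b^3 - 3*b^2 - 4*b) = (b^2 - 4*b - 21)/(b*(b - 4))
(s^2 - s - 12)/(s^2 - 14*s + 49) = (s^2 - s - 12)/(s^2 - 14*s + 49)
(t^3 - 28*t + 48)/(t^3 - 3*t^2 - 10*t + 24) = (t + 6)/(t + 3)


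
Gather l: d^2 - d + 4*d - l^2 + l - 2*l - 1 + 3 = d^2 + 3*d - l^2 - l + 2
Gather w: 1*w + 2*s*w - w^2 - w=2*s*w - w^2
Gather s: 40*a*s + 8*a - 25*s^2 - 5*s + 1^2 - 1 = 8*a - 25*s^2 + s*(40*a - 5)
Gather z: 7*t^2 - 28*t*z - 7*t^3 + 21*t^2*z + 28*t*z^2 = -7*t^3 + 7*t^2 + 28*t*z^2 + z*(21*t^2 - 28*t)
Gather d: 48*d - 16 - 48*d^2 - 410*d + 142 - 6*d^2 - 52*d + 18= -54*d^2 - 414*d + 144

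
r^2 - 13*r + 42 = (r - 7)*(r - 6)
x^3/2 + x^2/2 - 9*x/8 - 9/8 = (x/2 + 1/2)*(x - 3/2)*(x + 3/2)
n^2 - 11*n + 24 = (n - 8)*(n - 3)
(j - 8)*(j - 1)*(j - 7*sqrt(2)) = j^3 - 7*sqrt(2)*j^2 - 9*j^2 + 8*j + 63*sqrt(2)*j - 56*sqrt(2)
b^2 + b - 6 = (b - 2)*(b + 3)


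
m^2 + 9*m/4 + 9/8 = (m + 3/4)*(m + 3/2)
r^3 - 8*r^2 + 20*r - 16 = (r - 4)*(r - 2)^2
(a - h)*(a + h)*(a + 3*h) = a^3 + 3*a^2*h - a*h^2 - 3*h^3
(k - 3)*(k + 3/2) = k^2 - 3*k/2 - 9/2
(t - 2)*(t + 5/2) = t^2 + t/2 - 5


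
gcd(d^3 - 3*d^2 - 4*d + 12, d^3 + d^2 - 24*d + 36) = d^2 - 5*d + 6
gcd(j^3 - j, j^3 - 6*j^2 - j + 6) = j^2 - 1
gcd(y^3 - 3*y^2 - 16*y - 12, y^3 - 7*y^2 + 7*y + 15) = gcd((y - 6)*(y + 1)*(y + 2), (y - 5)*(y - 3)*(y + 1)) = y + 1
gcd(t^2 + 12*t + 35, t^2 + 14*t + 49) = t + 7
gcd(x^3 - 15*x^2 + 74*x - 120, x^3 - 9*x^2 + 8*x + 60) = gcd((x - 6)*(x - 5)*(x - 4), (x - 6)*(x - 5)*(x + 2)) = x^2 - 11*x + 30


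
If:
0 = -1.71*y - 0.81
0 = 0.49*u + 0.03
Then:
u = -0.06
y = -0.47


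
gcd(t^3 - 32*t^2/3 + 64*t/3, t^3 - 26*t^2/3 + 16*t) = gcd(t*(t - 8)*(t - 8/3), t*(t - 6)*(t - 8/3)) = t^2 - 8*t/3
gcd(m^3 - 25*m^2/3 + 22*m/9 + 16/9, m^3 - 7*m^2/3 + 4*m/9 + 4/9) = m^2 - m/3 - 2/9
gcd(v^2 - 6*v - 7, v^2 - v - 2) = v + 1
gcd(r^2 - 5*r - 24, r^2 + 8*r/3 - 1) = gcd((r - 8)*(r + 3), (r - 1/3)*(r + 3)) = r + 3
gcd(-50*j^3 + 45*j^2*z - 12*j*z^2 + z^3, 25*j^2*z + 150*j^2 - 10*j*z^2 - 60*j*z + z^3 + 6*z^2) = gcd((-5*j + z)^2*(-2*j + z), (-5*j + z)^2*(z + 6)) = 25*j^2 - 10*j*z + z^2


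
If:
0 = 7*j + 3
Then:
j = -3/7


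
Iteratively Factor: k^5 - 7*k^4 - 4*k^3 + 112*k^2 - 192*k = (k - 4)*(k^4 - 3*k^3 - 16*k^2 + 48*k) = (k - 4)*(k + 4)*(k^3 - 7*k^2 + 12*k) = (k - 4)*(k - 3)*(k + 4)*(k^2 - 4*k) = (k - 4)^2*(k - 3)*(k + 4)*(k)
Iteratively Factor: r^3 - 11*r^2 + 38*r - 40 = (r - 2)*(r^2 - 9*r + 20) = (r - 4)*(r - 2)*(r - 5)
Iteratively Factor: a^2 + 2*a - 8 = (a - 2)*(a + 4)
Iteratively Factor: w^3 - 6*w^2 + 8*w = (w - 4)*(w^2 - 2*w) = w*(w - 4)*(w - 2)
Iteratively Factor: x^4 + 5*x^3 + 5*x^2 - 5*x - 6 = (x + 3)*(x^3 + 2*x^2 - x - 2) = (x + 1)*(x + 3)*(x^2 + x - 2) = (x + 1)*(x + 2)*(x + 3)*(x - 1)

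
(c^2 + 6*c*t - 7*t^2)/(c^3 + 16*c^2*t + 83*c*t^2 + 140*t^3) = (c - t)/(c^2 + 9*c*t + 20*t^2)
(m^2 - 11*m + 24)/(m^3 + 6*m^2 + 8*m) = (m^2 - 11*m + 24)/(m*(m^2 + 6*m + 8))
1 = 1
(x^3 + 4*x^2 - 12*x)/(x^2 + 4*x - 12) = x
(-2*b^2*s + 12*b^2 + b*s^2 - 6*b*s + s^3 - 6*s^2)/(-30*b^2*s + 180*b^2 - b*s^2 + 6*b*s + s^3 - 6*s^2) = (-2*b^2 + b*s + s^2)/(-30*b^2 - b*s + s^2)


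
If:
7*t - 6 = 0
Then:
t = 6/7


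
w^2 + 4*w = w*(w + 4)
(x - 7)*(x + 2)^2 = x^3 - 3*x^2 - 24*x - 28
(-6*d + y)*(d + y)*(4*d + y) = -24*d^3 - 26*d^2*y - d*y^2 + y^3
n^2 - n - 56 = (n - 8)*(n + 7)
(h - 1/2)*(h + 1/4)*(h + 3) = h^3 + 11*h^2/4 - 7*h/8 - 3/8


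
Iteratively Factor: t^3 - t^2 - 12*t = (t)*(t^2 - t - 12) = t*(t + 3)*(t - 4)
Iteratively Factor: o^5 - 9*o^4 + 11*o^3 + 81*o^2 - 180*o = (o + 3)*(o^4 - 12*o^3 + 47*o^2 - 60*o) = (o - 3)*(o + 3)*(o^3 - 9*o^2 + 20*o) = (o - 4)*(o - 3)*(o + 3)*(o^2 - 5*o) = o*(o - 4)*(o - 3)*(o + 3)*(o - 5)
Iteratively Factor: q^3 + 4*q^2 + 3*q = (q + 1)*(q^2 + 3*q) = (q + 1)*(q + 3)*(q)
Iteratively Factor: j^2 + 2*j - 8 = (j + 4)*(j - 2)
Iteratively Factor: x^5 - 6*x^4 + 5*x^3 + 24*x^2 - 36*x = (x)*(x^4 - 6*x^3 + 5*x^2 + 24*x - 36) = x*(x - 3)*(x^3 - 3*x^2 - 4*x + 12) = x*(x - 3)*(x + 2)*(x^2 - 5*x + 6) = x*(x - 3)*(x - 2)*(x + 2)*(x - 3)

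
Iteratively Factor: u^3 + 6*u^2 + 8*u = (u)*(u^2 + 6*u + 8) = u*(u + 2)*(u + 4)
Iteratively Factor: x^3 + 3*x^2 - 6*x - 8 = (x + 4)*(x^2 - x - 2) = (x + 1)*(x + 4)*(x - 2)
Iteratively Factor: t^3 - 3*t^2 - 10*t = (t)*(t^2 - 3*t - 10) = t*(t + 2)*(t - 5)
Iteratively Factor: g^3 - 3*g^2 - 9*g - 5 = (g + 1)*(g^2 - 4*g - 5) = (g - 5)*(g + 1)*(g + 1)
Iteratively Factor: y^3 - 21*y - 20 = (y - 5)*(y^2 + 5*y + 4) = (y - 5)*(y + 1)*(y + 4)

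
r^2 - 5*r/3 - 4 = (r - 3)*(r + 4/3)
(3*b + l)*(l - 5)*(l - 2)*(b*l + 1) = 3*b^2*l^3 - 21*b^2*l^2 + 30*b^2*l + b*l^4 - 7*b*l^3 + 13*b*l^2 - 21*b*l + 30*b + l^3 - 7*l^2 + 10*l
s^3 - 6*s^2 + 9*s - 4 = (s - 4)*(s - 1)^2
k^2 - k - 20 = (k - 5)*(k + 4)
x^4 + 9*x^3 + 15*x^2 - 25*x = x*(x - 1)*(x + 5)^2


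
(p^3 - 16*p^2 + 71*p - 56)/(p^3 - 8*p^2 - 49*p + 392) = (p - 1)/(p + 7)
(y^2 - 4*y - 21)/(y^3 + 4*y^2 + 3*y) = (y - 7)/(y*(y + 1))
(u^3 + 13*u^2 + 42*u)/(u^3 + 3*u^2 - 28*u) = (u + 6)/(u - 4)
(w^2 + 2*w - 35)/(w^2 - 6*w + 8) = (w^2 + 2*w - 35)/(w^2 - 6*w + 8)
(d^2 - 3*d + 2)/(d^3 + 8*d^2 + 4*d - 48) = (d - 1)/(d^2 + 10*d + 24)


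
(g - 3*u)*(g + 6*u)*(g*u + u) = g^3*u + 3*g^2*u^2 + g^2*u - 18*g*u^3 + 3*g*u^2 - 18*u^3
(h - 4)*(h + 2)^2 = h^3 - 12*h - 16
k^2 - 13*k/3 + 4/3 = (k - 4)*(k - 1/3)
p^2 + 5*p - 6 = (p - 1)*(p + 6)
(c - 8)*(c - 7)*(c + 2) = c^3 - 13*c^2 + 26*c + 112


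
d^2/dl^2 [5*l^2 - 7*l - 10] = 10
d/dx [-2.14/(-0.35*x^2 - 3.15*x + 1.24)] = (-1.498*x - 6.741)/(0.35*x^2 + 3.15*x - 1.24)^2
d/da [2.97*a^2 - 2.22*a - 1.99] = 5.94*a - 2.22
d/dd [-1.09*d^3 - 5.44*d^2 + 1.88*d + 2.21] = -3.27*d^2 - 10.88*d + 1.88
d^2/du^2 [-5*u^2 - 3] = -10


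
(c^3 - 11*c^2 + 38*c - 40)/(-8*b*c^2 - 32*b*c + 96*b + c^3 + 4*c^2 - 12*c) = (-c^2 + 9*c - 20)/(8*b*c + 48*b - c^2 - 6*c)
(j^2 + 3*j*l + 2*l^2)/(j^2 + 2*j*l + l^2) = (j + 2*l)/(j + l)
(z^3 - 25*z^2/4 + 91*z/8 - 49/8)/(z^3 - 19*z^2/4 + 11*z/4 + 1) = (8*z^2 - 42*z + 49)/(2*(4*z^2 - 15*z - 4))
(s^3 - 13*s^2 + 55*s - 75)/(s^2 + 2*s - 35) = (s^2 - 8*s + 15)/(s + 7)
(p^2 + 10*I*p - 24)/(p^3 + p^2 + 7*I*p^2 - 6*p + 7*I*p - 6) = (p + 4*I)/(p^2 + p*(1 + I) + I)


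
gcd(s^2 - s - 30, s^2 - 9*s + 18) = s - 6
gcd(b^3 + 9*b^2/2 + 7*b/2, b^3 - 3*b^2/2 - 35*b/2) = b^2 + 7*b/2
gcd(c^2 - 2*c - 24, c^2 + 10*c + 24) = c + 4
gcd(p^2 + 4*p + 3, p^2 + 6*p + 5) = p + 1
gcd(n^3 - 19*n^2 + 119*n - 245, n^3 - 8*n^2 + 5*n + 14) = n - 7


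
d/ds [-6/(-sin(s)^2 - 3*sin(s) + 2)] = -6*(2*sin(s) + 3)*cos(s)/(sin(s)^2 + 3*sin(s) - 2)^2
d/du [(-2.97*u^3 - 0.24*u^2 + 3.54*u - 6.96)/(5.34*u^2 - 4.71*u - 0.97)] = (-15.8598*u^4 + 27.9774*u^3 - 9.1305*u^2 + 74.7984*u - 36.2154)/(28.5156*u^4 - 50.3028*u^3 + 11.8245*u^2 + 9.1374*u + 0.9409)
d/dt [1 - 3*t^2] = -6*t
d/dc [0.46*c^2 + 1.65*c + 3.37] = 0.92*c + 1.65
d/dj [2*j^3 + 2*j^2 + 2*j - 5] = 6*j^2 + 4*j + 2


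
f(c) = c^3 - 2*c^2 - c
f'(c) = 3*c^2 - 4*c - 1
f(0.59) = -1.08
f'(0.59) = -2.32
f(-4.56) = -131.85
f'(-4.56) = 79.62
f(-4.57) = -132.64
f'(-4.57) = 79.93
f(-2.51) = -25.90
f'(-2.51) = 27.94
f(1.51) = -2.63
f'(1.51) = -0.20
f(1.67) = -2.59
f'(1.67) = 0.69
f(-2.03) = -14.58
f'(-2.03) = 19.48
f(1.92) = -2.21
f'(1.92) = 2.38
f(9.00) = 558.00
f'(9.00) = 206.00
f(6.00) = 138.00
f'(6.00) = 83.00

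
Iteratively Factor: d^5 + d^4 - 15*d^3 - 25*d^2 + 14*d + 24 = (d + 1)*(d^4 - 15*d^2 - 10*d + 24) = (d + 1)*(d + 3)*(d^3 - 3*d^2 - 6*d + 8) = (d - 1)*(d + 1)*(d + 3)*(d^2 - 2*d - 8) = (d - 4)*(d - 1)*(d + 1)*(d + 3)*(d + 2)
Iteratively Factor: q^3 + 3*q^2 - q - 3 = (q - 1)*(q^2 + 4*q + 3) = (q - 1)*(q + 1)*(q + 3)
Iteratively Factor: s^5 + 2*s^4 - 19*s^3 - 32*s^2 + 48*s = (s - 1)*(s^4 + 3*s^3 - 16*s^2 - 48*s) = (s - 1)*(s + 4)*(s^3 - s^2 - 12*s) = (s - 1)*(s + 3)*(s + 4)*(s^2 - 4*s) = s*(s - 1)*(s + 3)*(s + 4)*(s - 4)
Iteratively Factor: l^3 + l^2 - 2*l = (l - 1)*(l^2 + 2*l) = (l - 1)*(l + 2)*(l)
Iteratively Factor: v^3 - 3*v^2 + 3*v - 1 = (v - 1)*(v^2 - 2*v + 1) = (v - 1)^2*(v - 1)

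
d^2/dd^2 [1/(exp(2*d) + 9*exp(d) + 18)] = (2*(2*exp(d) + 9)^2*exp(d) - (4*exp(d) + 9)*(exp(2*d) + 9*exp(d) + 18))*exp(d)/(exp(2*d) + 9*exp(d) + 18)^3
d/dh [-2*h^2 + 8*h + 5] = 8 - 4*h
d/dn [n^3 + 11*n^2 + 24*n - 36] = 3*n^2 + 22*n + 24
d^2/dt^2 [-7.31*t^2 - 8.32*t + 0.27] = -14.6200000000000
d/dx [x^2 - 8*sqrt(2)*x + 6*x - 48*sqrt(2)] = 2*x - 8*sqrt(2) + 6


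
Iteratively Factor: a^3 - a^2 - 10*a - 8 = (a + 2)*(a^2 - 3*a - 4) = (a - 4)*(a + 2)*(a + 1)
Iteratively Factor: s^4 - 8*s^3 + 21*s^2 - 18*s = (s - 3)*(s^3 - 5*s^2 + 6*s) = (s - 3)*(s - 2)*(s^2 - 3*s) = (s - 3)^2*(s - 2)*(s)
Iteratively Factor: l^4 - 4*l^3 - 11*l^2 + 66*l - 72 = (l - 3)*(l^3 - l^2 - 14*l + 24) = (l - 3)*(l - 2)*(l^2 + l - 12) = (l - 3)^2*(l - 2)*(l + 4)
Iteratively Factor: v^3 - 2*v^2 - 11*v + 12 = (v - 1)*(v^2 - v - 12) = (v - 1)*(v + 3)*(v - 4)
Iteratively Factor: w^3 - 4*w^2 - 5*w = (w + 1)*(w^2 - 5*w) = w*(w + 1)*(w - 5)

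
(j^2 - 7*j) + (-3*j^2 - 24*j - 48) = -2*j^2 - 31*j - 48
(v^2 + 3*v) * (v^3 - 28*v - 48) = v^5 + 3*v^4 - 28*v^3 - 132*v^2 - 144*v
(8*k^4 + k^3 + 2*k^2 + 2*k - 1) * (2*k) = 16*k^5 + 2*k^4 + 4*k^3 + 4*k^2 - 2*k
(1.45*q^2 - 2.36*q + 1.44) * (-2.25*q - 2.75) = -3.2625*q^3 + 1.3225*q^2 + 3.25*q - 3.96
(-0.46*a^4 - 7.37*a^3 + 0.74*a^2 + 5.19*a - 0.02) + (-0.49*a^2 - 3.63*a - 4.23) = -0.46*a^4 - 7.37*a^3 + 0.25*a^2 + 1.56*a - 4.25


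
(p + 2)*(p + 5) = p^2 + 7*p + 10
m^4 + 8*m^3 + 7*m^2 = m^2*(m + 1)*(m + 7)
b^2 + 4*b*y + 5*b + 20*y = (b + 5)*(b + 4*y)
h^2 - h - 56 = (h - 8)*(h + 7)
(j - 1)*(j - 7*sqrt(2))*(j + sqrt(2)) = j^3 - 6*sqrt(2)*j^2 - j^2 - 14*j + 6*sqrt(2)*j + 14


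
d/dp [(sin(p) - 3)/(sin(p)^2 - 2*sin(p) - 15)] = (6*sin(p) + cos(p)^2 - 22)*cos(p)/((sin(p) - 5)^2*(sin(p) + 3)^2)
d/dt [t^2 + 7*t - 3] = 2*t + 7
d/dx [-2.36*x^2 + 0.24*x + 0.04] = 0.24 - 4.72*x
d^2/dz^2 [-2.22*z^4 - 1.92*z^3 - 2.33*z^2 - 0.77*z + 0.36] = -26.64*z^2 - 11.52*z - 4.66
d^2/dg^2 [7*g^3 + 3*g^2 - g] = 42*g + 6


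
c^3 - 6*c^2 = c^2*(c - 6)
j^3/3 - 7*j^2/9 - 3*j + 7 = (j/3 + 1)*(j - 3)*(j - 7/3)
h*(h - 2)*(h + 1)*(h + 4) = h^4 + 3*h^3 - 6*h^2 - 8*h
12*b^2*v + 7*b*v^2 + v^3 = v*(3*b + v)*(4*b + v)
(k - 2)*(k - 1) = k^2 - 3*k + 2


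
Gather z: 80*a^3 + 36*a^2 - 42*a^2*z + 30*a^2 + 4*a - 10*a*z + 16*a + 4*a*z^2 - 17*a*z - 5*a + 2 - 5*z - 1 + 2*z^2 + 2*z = 80*a^3 + 66*a^2 + 15*a + z^2*(4*a + 2) + z*(-42*a^2 - 27*a - 3) + 1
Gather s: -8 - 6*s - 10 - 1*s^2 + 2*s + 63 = -s^2 - 4*s + 45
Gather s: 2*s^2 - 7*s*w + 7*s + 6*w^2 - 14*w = 2*s^2 + s*(7 - 7*w) + 6*w^2 - 14*w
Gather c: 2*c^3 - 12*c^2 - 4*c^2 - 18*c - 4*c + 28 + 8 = 2*c^3 - 16*c^2 - 22*c + 36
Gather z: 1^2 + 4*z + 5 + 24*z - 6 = 28*z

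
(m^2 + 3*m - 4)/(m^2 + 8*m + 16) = (m - 1)/(m + 4)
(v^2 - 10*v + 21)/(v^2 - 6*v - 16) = (-v^2 + 10*v - 21)/(-v^2 + 6*v + 16)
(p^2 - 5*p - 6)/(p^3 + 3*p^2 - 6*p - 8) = (p - 6)/(p^2 + 2*p - 8)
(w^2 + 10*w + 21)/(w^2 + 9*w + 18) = (w + 7)/(w + 6)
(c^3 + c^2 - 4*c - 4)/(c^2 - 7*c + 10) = (c^2 + 3*c + 2)/(c - 5)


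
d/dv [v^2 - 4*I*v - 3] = 2*v - 4*I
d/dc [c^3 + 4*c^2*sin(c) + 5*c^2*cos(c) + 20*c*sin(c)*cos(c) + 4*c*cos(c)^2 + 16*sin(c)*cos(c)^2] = -5*c^2*sin(c) + 4*c^2*cos(c) + 3*c^2 + 8*c*sin(c) - 4*c*sin(2*c) + 10*c*cos(c) + 20*c*cos(2*c) + 10*sin(2*c) + 4*cos(c) + 2*cos(2*c) + 12*cos(3*c) + 2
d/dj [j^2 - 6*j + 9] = 2*j - 6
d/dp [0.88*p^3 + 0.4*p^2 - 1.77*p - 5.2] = 2.64*p^2 + 0.8*p - 1.77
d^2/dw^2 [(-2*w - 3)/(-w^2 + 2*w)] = 2*(w*(1 - 6*w)*(w - 2) + 4*(w - 1)^2*(2*w + 3))/(w^3*(w - 2)^3)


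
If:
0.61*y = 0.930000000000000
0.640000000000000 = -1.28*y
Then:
No Solution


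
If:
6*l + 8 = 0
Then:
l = -4/3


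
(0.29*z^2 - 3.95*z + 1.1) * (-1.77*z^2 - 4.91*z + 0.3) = -0.5133*z^4 + 5.5676*z^3 + 17.5345*z^2 - 6.586*z + 0.33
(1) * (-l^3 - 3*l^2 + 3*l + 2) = -l^3 - 3*l^2 + 3*l + 2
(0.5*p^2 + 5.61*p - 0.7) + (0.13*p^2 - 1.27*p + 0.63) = 0.63*p^2 + 4.34*p - 0.07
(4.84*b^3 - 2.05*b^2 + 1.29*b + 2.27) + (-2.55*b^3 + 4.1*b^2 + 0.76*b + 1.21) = 2.29*b^3 + 2.05*b^2 + 2.05*b + 3.48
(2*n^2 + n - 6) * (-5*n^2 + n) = -10*n^4 - 3*n^3 + 31*n^2 - 6*n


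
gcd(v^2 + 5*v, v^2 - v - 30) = v + 5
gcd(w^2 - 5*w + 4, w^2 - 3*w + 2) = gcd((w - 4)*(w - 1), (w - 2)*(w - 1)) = w - 1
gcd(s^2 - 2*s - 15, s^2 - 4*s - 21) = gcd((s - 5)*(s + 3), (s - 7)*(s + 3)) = s + 3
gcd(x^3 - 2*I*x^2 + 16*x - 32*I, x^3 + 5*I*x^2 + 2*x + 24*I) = x^2 + 2*I*x + 8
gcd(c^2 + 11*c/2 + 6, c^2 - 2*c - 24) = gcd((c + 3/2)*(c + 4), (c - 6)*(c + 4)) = c + 4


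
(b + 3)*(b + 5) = b^2 + 8*b + 15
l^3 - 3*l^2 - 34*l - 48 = (l - 8)*(l + 2)*(l + 3)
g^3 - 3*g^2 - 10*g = g*(g - 5)*(g + 2)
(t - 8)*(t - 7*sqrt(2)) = t^2 - 7*sqrt(2)*t - 8*t + 56*sqrt(2)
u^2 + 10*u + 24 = (u + 4)*(u + 6)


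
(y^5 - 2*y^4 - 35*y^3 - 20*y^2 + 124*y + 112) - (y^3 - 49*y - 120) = y^5 - 2*y^4 - 36*y^3 - 20*y^2 + 173*y + 232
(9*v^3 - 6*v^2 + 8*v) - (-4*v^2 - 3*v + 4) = 9*v^3 - 2*v^2 + 11*v - 4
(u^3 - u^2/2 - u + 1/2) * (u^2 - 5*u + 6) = u^5 - 11*u^4/2 + 15*u^3/2 + 5*u^2/2 - 17*u/2 + 3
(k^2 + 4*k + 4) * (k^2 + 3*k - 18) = k^4 + 7*k^3 - 2*k^2 - 60*k - 72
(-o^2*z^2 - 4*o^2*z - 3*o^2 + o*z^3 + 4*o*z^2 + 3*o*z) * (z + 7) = -o^2*z^3 - 11*o^2*z^2 - 31*o^2*z - 21*o^2 + o*z^4 + 11*o*z^3 + 31*o*z^2 + 21*o*z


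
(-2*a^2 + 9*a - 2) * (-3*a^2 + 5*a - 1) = 6*a^4 - 37*a^3 + 53*a^2 - 19*a + 2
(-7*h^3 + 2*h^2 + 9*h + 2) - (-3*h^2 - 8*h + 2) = -7*h^3 + 5*h^2 + 17*h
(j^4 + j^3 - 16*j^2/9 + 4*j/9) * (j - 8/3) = j^5 - 5*j^4/3 - 40*j^3/9 + 140*j^2/27 - 32*j/27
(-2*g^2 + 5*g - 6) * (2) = -4*g^2 + 10*g - 12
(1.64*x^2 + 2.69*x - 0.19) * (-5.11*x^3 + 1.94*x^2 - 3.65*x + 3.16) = -8.3804*x^5 - 10.5643*x^4 + 0.2035*x^3 - 5.0047*x^2 + 9.1939*x - 0.6004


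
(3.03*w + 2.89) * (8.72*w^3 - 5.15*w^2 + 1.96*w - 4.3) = 26.4216*w^4 + 9.5963*w^3 - 8.9447*w^2 - 7.3646*w - 12.427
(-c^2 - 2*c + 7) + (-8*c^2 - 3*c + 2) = -9*c^2 - 5*c + 9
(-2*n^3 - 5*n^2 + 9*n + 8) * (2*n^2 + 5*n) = -4*n^5 - 20*n^4 - 7*n^3 + 61*n^2 + 40*n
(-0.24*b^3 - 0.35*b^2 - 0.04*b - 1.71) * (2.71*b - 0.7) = -0.6504*b^4 - 0.7805*b^3 + 0.1366*b^2 - 4.6061*b + 1.197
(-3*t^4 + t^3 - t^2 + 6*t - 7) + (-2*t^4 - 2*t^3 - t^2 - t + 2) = -5*t^4 - t^3 - 2*t^2 + 5*t - 5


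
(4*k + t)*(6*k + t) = 24*k^2 + 10*k*t + t^2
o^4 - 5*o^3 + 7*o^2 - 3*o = o*(o - 3)*(o - 1)^2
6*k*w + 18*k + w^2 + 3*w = (6*k + w)*(w + 3)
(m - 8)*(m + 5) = m^2 - 3*m - 40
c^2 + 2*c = c*(c + 2)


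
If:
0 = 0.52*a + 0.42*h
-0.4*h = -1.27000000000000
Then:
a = -2.56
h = 3.18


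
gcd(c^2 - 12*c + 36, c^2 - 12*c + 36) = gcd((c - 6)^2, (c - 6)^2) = c^2 - 12*c + 36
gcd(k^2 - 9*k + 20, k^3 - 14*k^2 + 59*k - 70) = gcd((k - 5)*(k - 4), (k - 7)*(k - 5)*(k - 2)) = k - 5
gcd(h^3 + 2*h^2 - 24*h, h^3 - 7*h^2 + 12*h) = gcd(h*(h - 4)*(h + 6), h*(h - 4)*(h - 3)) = h^2 - 4*h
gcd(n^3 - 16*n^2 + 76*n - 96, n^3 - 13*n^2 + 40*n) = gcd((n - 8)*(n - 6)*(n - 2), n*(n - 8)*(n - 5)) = n - 8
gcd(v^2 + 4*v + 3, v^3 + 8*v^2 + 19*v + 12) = v^2 + 4*v + 3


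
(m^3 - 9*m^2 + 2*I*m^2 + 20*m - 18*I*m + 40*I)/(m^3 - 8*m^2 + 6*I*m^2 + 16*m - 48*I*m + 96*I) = (m^2 + m*(-5 + 2*I) - 10*I)/(m^2 + m*(-4 + 6*I) - 24*I)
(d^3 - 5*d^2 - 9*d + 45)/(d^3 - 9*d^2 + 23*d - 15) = (d + 3)/(d - 1)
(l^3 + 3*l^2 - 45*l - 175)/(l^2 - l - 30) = (l^2 - 2*l - 35)/(l - 6)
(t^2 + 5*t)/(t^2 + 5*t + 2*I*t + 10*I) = t/(t + 2*I)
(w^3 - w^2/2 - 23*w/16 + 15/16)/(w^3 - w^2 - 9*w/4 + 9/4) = (16*w^2 + 8*w - 15)/(4*(4*w^2 - 9))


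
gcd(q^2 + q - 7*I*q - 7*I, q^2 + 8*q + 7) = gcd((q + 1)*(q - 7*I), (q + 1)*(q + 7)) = q + 1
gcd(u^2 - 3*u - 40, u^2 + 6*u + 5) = u + 5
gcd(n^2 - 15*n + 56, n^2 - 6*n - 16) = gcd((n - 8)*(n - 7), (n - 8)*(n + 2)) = n - 8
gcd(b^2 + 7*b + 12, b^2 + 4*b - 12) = 1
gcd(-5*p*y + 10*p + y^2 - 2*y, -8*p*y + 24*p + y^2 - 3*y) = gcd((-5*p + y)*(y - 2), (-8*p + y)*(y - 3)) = 1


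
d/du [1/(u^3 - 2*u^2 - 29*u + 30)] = (-3*u^2 + 4*u + 29)/(u^3 - 2*u^2 - 29*u + 30)^2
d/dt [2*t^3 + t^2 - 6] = 2*t*(3*t + 1)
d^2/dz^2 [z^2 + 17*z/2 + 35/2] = 2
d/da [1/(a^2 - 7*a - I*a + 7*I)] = (-2*a + 7 + I)/(a^2 - 7*a - I*a + 7*I)^2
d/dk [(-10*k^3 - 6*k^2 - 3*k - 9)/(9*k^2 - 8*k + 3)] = (-90*k^4 + 160*k^3 - 15*k^2 + 126*k - 81)/(81*k^4 - 144*k^3 + 118*k^2 - 48*k + 9)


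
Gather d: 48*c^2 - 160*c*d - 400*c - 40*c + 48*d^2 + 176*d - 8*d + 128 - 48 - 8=48*c^2 - 440*c + 48*d^2 + d*(168 - 160*c) + 72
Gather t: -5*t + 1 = 1 - 5*t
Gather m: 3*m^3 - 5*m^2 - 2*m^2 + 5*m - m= 3*m^3 - 7*m^2 + 4*m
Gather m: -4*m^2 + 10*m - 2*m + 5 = -4*m^2 + 8*m + 5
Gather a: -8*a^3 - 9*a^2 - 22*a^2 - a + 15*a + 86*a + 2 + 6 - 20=-8*a^3 - 31*a^2 + 100*a - 12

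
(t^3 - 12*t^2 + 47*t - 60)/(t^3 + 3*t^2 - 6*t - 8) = (t^3 - 12*t^2 + 47*t - 60)/(t^3 + 3*t^2 - 6*t - 8)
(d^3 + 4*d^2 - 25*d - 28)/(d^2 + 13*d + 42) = (d^2 - 3*d - 4)/(d + 6)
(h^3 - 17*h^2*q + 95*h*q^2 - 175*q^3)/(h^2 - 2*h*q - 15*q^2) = (h^2 - 12*h*q + 35*q^2)/(h + 3*q)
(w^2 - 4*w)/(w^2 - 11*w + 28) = w/(w - 7)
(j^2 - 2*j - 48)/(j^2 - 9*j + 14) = (j^2 - 2*j - 48)/(j^2 - 9*j + 14)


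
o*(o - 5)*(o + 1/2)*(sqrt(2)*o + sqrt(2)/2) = sqrt(2)*o^4 - 4*sqrt(2)*o^3 - 19*sqrt(2)*o^2/4 - 5*sqrt(2)*o/4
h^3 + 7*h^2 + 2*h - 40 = (h - 2)*(h + 4)*(h + 5)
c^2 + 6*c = c*(c + 6)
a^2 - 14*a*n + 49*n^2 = (a - 7*n)^2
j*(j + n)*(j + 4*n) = j^3 + 5*j^2*n + 4*j*n^2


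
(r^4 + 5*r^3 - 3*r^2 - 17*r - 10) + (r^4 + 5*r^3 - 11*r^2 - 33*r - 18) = 2*r^4 + 10*r^3 - 14*r^2 - 50*r - 28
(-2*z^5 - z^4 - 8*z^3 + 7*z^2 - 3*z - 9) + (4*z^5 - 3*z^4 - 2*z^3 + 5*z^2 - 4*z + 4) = 2*z^5 - 4*z^4 - 10*z^3 + 12*z^2 - 7*z - 5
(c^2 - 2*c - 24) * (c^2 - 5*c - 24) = c^4 - 7*c^3 - 38*c^2 + 168*c + 576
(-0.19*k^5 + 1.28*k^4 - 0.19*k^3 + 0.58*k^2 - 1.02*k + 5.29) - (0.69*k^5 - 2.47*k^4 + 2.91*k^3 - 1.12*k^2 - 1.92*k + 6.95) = -0.88*k^5 + 3.75*k^4 - 3.1*k^3 + 1.7*k^2 + 0.9*k - 1.66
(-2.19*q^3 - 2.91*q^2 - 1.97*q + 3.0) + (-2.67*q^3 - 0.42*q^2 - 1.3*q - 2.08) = -4.86*q^3 - 3.33*q^2 - 3.27*q + 0.92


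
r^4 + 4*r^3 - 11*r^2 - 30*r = r*(r - 3)*(r + 2)*(r + 5)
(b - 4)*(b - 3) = b^2 - 7*b + 12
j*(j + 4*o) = j^2 + 4*j*o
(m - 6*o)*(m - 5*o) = m^2 - 11*m*o + 30*o^2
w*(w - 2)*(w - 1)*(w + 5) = w^4 + 2*w^3 - 13*w^2 + 10*w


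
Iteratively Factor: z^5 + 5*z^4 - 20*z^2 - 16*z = (z + 1)*(z^4 + 4*z^3 - 4*z^2 - 16*z) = (z + 1)*(z + 2)*(z^3 + 2*z^2 - 8*z) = (z + 1)*(z + 2)*(z + 4)*(z^2 - 2*z) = (z - 2)*(z + 1)*(z + 2)*(z + 4)*(z)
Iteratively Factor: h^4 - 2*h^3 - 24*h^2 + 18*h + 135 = (h + 3)*(h^3 - 5*h^2 - 9*h + 45) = (h + 3)^2*(h^2 - 8*h + 15) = (h - 5)*(h + 3)^2*(h - 3)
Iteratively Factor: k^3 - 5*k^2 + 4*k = (k - 1)*(k^2 - 4*k) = (k - 4)*(k - 1)*(k)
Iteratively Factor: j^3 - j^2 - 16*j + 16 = (j + 4)*(j^2 - 5*j + 4) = (j - 4)*(j + 4)*(j - 1)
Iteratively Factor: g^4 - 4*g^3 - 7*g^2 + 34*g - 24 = (g - 1)*(g^3 - 3*g^2 - 10*g + 24) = (g - 2)*(g - 1)*(g^2 - g - 12) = (g - 4)*(g - 2)*(g - 1)*(g + 3)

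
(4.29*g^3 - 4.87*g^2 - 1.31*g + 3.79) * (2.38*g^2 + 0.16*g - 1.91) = 10.2102*g^5 - 10.9042*g^4 - 12.0909*g^3 + 18.1123*g^2 + 3.1085*g - 7.2389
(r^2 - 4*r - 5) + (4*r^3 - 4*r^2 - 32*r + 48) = 4*r^3 - 3*r^2 - 36*r + 43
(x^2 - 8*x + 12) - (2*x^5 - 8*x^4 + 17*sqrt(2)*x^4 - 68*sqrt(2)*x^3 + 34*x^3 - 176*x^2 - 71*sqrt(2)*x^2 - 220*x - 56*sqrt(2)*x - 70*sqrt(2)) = -2*x^5 - 17*sqrt(2)*x^4 + 8*x^4 - 34*x^3 + 68*sqrt(2)*x^3 + 71*sqrt(2)*x^2 + 177*x^2 + 56*sqrt(2)*x + 212*x + 12 + 70*sqrt(2)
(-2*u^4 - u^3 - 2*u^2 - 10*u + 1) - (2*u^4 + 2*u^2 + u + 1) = -4*u^4 - u^3 - 4*u^2 - 11*u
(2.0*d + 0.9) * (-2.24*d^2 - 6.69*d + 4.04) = -4.48*d^3 - 15.396*d^2 + 2.059*d + 3.636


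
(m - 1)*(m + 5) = m^2 + 4*m - 5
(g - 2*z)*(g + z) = g^2 - g*z - 2*z^2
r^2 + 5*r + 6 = (r + 2)*(r + 3)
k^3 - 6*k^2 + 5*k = k*(k - 5)*(k - 1)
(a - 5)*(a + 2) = a^2 - 3*a - 10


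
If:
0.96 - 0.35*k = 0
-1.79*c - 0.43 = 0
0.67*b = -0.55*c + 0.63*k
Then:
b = 2.78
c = -0.24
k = 2.74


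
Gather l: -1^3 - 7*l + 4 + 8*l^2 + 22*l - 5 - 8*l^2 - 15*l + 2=0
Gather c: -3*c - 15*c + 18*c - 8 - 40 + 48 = 0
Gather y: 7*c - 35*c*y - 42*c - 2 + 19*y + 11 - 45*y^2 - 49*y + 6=-35*c - 45*y^2 + y*(-35*c - 30) + 15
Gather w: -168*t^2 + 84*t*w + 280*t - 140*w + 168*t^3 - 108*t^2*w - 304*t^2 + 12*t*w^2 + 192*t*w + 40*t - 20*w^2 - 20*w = 168*t^3 - 472*t^2 + 320*t + w^2*(12*t - 20) + w*(-108*t^2 + 276*t - 160)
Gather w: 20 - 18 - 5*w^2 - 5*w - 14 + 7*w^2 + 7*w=2*w^2 + 2*w - 12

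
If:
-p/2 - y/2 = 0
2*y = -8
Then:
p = 4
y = -4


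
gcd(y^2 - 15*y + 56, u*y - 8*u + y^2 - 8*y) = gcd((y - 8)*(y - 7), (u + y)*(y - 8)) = y - 8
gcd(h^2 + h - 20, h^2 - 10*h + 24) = h - 4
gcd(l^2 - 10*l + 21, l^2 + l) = 1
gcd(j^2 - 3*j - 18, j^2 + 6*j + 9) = j + 3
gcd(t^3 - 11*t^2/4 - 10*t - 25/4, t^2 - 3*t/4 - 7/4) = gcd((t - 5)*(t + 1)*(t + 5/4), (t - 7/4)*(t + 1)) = t + 1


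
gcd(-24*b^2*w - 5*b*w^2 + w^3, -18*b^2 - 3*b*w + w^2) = 3*b + w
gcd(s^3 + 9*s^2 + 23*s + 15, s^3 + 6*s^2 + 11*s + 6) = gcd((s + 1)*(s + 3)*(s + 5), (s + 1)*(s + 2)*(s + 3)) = s^2 + 4*s + 3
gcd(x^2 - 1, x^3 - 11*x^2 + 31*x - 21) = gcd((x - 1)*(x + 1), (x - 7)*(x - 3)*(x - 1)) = x - 1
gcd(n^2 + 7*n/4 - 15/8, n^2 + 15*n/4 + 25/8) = n + 5/2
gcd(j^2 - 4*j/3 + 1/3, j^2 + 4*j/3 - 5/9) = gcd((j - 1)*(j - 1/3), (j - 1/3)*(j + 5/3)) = j - 1/3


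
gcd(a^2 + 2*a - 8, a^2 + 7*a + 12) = a + 4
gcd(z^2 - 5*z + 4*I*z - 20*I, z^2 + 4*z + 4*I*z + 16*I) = z + 4*I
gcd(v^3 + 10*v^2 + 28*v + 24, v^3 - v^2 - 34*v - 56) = v + 2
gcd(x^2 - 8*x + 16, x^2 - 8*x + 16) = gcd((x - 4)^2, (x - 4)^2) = x^2 - 8*x + 16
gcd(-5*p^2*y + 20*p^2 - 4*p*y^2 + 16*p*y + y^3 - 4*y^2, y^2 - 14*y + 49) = 1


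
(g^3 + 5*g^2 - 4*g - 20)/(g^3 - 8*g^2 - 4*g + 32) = (g + 5)/(g - 8)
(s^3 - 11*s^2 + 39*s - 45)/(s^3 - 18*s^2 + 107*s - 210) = (s^2 - 6*s + 9)/(s^2 - 13*s + 42)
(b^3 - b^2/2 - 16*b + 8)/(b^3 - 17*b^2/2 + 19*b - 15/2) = (b^2 - 16)/(b^2 - 8*b + 15)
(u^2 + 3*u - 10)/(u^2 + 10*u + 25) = (u - 2)/(u + 5)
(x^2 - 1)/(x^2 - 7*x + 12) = (x^2 - 1)/(x^2 - 7*x + 12)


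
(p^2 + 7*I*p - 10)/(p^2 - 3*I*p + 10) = (p + 5*I)/(p - 5*I)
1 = 1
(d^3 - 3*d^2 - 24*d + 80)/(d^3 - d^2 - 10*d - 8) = (d^2 + d - 20)/(d^2 + 3*d + 2)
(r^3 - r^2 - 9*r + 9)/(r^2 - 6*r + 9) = (r^2 + 2*r - 3)/(r - 3)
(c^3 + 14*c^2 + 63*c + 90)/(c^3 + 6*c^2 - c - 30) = (c + 6)/(c - 2)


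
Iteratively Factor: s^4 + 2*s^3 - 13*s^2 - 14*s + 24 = (s + 2)*(s^3 - 13*s + 12) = (s + 2)*(s + 4)*(s^2 - 4*s + 3) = (s - 3)*(s + 2)*(s + 4)*(s - 1)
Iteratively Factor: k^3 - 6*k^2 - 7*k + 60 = (k - 4)*(k^2 - 2*k - 15) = (k - 4)*(k + 3)*(k - 5)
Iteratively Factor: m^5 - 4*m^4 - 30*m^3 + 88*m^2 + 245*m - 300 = (m + 3)*(m^4 - 7*m^3 - 9*m^2 + 115*m - 100) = (m - 5)*(m + 3)*(m^3 - 2*m^2 - 19*m + 20) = (m - 5)*(m - 1)*(m + 3)*(m^2 - m - 20) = (m - 5)^2*(m - 1)*(m + 3)*(m + 4)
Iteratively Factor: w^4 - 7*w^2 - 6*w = (w + 2)*(w^3 - 2*w^2 - 3*w) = (w + 1)*(w + 2)*(w^2 - 3*w) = w*(w + 1)*(w + 2)*(w - 3)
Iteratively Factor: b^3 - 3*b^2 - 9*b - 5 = (b - 5)*(b^2 + 2*b + 1) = (b - 5)*(b + 1)*(b + 1)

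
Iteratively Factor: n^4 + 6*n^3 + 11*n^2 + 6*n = (n + 2)*(n^3 + 4*n^2 + 3*n) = (n + 2)*(n + 3)*(n^2 + n) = (n + 1)*(n + 2)*(n + 3)*(n)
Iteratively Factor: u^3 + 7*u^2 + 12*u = (u + 4)*(u^2 + 3*u) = (u + 3)*(u + 4)*(u)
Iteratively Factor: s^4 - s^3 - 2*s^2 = (s + 1)*(s^3 - 2*s^2) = s*(s + 1)*(s^2 - 2*s) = s^2*(s + 1)*(s - 2)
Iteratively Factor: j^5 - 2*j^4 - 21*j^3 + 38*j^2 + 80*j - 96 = (j + 2)*(j^4 - 4*j^3 - 13*j^2 + 64*j - 48) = (j - 1)*(j + 2)*(j^3 - 3*j^2 - 16*j + 48) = (j - 3)*(j - 1)*(j + 2)*(j^2 - 16) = (j - 3)*(j - 1)*(j + 2)*(j + 4)*(j - 4)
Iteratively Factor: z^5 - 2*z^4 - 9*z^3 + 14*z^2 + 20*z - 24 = (z + 2)*(z^4 - 4*z^3 - z^2 + 16*z - 12) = (z + 2)^2*(z^3 - 6*z^2 + 11*z - 6) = (z - 3)*(z + 2)^2*(z^2 - 3*z + 2) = (z - 3)*(z - 2)*(z + 2)^2*(z - 1)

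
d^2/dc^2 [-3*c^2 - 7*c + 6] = -6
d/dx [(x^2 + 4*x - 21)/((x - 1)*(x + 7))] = 2/(x^2 - 2*x + 1)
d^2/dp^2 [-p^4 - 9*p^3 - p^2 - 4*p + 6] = -12*p^2 - 54*p - 2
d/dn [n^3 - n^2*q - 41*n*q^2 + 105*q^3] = 3*n^2 - 2*n*q - 41*q^2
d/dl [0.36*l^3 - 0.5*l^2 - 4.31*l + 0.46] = 1.08*l^2 - 1.0*l - 4.31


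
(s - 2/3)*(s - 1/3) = s^2 - s + 2/9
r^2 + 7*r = r*(r + 7)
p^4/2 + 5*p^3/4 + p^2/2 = p^2*(p/2 + 1)*(p + 1/2)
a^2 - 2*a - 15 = (a - 5)*(a + 3)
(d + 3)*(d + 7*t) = d^2 + 7*d*t + 3*d + 21*t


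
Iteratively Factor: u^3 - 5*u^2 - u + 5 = (u + 1)*(u^2 - 6*u + 5) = (u - 1)*(u + 1)*(u - 5)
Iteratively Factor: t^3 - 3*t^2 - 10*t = (t + 2)*(t^2 - 5*t) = t*(t + 2)*(t - 5)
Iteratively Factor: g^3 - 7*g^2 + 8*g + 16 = (g + 1)*(g^2 - 8*g + 16) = (g - 4)*(g + 1)*(g - 4)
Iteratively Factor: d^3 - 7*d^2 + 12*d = (d)*(d^2 - 7*d + 12) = d*(d - 4)*(d - 3)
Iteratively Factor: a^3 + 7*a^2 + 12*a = (a + 3)*(a^2 + 4*a) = a*(a + 3)*(a + 4)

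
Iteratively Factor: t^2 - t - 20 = (t - 5)*(t + 4)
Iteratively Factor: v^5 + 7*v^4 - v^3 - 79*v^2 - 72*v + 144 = (v + 4)*(v^4 + 3*v^3 - 13*v^2 - 27*v + 36) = (v - 1)*(v + 4)*(v^3 + 4*v^2 - 9*v - 36) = (v - 3)*(v - 1)*(v + 4)*(v^2 + 7*v + 12) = (v - 3)*(v - 1)*(v + 4)^2*(v + 3)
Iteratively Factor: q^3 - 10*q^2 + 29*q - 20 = (q - 4)*(q^2 - 6*q + 5) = (q - 4)*(q - 1)*(q - 5)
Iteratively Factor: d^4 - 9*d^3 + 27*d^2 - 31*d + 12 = (d - 1)*(d^3 - 8*d^2 + 19*d - 12) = (d - 1)^2*(d^2 - 7*d + 12) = (d - 4)*(d - 1)^2*(d - 3)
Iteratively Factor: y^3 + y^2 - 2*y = (y + 2)*(y^2 - y) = (y - 1)*(y + 2)*(y)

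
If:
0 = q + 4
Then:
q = -4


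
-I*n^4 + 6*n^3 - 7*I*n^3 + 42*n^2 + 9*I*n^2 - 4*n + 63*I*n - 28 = (n + 7)*(n + I)*(n + 4*I)*(-I*n + 1)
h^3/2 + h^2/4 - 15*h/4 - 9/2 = (h/2 + 1)*(h - 3)*(h + 3/2)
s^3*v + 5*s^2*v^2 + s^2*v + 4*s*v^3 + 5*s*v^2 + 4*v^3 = (s + v)*(s + 4*v)*(s*v + v)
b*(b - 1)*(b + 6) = b^3 + 5*b^2 - 6*b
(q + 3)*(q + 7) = q^2 + 10*q + 21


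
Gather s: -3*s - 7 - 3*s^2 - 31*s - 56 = -3*s^2 - 34*s - 63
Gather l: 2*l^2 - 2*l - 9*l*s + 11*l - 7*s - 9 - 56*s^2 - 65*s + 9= 2*l^2 + l*(9 - 9*s) - 56*s^2 - 72*s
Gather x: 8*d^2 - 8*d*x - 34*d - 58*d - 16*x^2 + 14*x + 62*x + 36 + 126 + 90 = 8*d^2 - 92*d - 16*x^2 + x*(76 - 8*d) + 252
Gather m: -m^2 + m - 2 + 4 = -m^2 + m + 2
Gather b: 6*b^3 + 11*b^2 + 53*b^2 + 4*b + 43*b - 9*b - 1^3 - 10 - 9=6*b^3 + 64*b^2 + 38*b - 20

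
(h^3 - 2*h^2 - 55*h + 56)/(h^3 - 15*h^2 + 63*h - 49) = (h^2 - h - 56)/(h^2 - 14*h + 49)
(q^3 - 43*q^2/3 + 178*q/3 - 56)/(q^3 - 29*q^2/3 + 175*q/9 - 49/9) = 3*(3*q^2 - 22*q + 24)/(9*q^2 - 24*q + 7)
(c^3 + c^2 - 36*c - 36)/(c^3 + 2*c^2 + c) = (c^2 - 36)/(c*(c + 1))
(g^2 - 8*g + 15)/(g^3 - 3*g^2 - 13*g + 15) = (g - 3)/(g^2 + 2*g - 3)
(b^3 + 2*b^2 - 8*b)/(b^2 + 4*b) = b - 2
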